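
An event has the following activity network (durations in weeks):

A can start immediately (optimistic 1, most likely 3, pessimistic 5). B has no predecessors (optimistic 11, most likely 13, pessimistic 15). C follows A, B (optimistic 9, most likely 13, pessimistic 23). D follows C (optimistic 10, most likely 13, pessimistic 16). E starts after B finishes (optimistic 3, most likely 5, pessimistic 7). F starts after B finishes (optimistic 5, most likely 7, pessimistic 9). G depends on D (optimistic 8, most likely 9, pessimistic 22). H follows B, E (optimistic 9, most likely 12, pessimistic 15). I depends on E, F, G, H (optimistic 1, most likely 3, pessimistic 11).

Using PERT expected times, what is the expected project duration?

te_A = (1 + 4·3 + 5)/6 = 18/6 = 3
te_B = (11 + 4·13 + 15)/6 = 78/6 = 13
te_C = (9 + 4·13 + 23)/6 = 84/6 = 14
te_D = (10 + 4·13 + 16)/6 = 78/6 = 13
te_E = (3 + 4·5 + 7)/6 = 30/6 = 5
te_F = (5 + 4·7 + 9)/6 = 42/6 = 7
te_G = (8 + 4·9 + 22)/6 = 66/6 = 11
te_H = (9 + 4·12 + 15)/6 = 72/6 = 12
te_I = (1 + 4·3 + 11)/6 = 24/6 = 4

Forward pass:
ES_A = 0; EF_A = 3
ES_B = 0; EF_B = 13
ES_C = max(EF_A=3, EF_B=13) = 13; EF_C = 13+14 = 27
ES_D = 27; EF_D = 27+13 = 40
ES_E = 13; EF_E = 13+5 = 18
ES_F = 13; EF_F = 13+7 = 20
ES_G = 40; EF_G = 40+11 = 51
ES_H = max(EF_B=13, EF_E=18) = 18; EF_H = 18+12 = 30
ES_I = max(EF_E=18, EF_F=20, EF_G=51, EF_H=30) = 51; EF_I = 51+4 = 55
Expected project duration μ = 55 weeks. Critical path: B → C → D → G → I.

55 weeks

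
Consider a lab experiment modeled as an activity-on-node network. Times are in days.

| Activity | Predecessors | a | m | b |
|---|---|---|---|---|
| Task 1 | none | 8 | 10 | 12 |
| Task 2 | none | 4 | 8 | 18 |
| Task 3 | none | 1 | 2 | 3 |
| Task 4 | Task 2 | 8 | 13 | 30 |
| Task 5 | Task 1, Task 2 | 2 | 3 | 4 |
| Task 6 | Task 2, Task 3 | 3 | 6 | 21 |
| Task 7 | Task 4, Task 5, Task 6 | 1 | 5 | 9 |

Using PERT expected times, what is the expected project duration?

29 days

te_Task 1 = (8 + 4·10 + 12)/6 = 60/6 = 10
te_Task 2 = (4 + 4·8 + 18)/6 = 54/6 = 9
te_Task 3 = (1 + 4·2 + 3)/6 = 12/6 = 2
te_Task 4 = (8 + 4·13 + 30)/6 = 90/6 = 15
te_Task 5 = (2 + 4·3 + 4)/6 = 18/6 = 3
te_Task 6 = (3 + 4·6 + 21)/6 = 48/6 = 8
te_Task 7 = (1 + 4·5 + 9)/6 = 30/6 = 5

Forward pass:
ES_Task 1 = 0; EF_Task 1 = 10
ES_Task 2 = 0; EF_Task 2 = 9
ES_Task 3 = 0; EF_Task 3 = 2
ES_Task 4 = 9; EF_Task 4 = 9+15 = 24
ES_Task 5 = max(EF_Task 1=10, EF_Task 2=9) = 10; EF_Task 5 = 10+3 = 13
ES_Task 6 = max(EF_Task 2=9, EF_Task 3=2) = 9; EF_Task 6 = 9+8 = 17
ES_Task 7 = max(EF_Task 4=24, EF_Task 5=13, EF_Task 6=17) = 24; EF_Task 7 = 24+5 = 29
Expected project duration μ = 29 days. Critical path: Task 2 → Task 4 → Task 7.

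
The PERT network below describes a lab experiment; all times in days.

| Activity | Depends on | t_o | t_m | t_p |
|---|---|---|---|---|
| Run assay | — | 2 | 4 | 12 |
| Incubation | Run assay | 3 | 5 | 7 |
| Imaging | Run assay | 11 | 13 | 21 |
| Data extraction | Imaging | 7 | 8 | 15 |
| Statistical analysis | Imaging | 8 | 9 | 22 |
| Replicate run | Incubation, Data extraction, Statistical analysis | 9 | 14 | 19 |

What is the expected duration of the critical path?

te_Run assay = (2 + 4·4 + 12)/6 = 30/6 = 5
te_Incubation = (3 + 4·5 + 7)/6 = 30/6 = 5
te_Imaging = (11 + 4·13 + 21)/6 = 84/6 = 14
te_Data extraction = (7 + 4·8 + 15)/6 = 54/6 = 9
te_Statistical analysis = (8 + 4·9 + 22)/6 = 66/6 = 11
te_Replicate run = (9 + 4·14 + 19)/6 = 84/6 = 14

Forward pass:
ES_Run assay = 0; EF_Run assay = 5
ES_Incubation = 5; EF_Incubation = 5+5 = 10
ES_Imaging = 5; EF_Imaging = 5+14 = 19
ES_Data extraction = 19; EF_Data extraction = 19+9 = 28
ES_Statistical analysis = 19; EF_Statistical analysis = 19+11 = 30
ES_Replicate run = max(EF_Incubation=10, EF_Data extraction=28, EF_Statistical analysis=30) = 30; EF_Replicate run = 30+14 = 44
Expected project duration μ = 44 days. Critical path: Run assay → Imaging → Statistical analysis → Replicate run.

44 days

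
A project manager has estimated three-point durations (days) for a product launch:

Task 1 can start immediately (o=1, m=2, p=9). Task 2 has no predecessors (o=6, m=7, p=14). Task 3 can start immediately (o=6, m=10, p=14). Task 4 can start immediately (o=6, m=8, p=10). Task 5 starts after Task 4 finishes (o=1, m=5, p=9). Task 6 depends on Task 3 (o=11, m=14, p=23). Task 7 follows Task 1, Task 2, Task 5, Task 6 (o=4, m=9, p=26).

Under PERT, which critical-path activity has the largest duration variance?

Task 7

te_Task 1 = (1 + 4·2 + 9)/6 = 18/6 = 3; σ²_Task 1 = ((9−1)/6)² = 1.778
te_Task 2 = (6 + 4·7 + 14)/6 = 48/6 = 8; σ²_Task 2 = ((14−6)/6)² = 1.778
te_Task 3 = (6 + 4·10 + 14)/6 = 60/6 = 10; σ²_Task 3 = ((14−6)/6)² = 1.778
te_Task 4 = (6 + 4·8 + 10)/6 = 48/6 = 8; σ²_Task 4 = ((10−6)/6)² = 0.444
te_Task 5 = (1 + 4·5 + 9)/6 = 30/6 = 5; σ²_Task 5 = ((9−1)/6)² = 1.778
te_Task 6 = (11 + 4·14 + 23)/6 = 90/6 = 15; σ²_Task 6 = ((23−11)/6)² = 4.000
te_Task 7 = (4 + 4·9 + 26)/6 = 66/6 = 11; σ²_Task 7 = ((26−4)/6)² = 13.444

Forward pass:
ES_Task 1 = 0; EF_Task 1 = 3
ES_Task 2 = 0; EF_Task 2 = 8
ES_Task 3 = 0; EF_Task 3 = 10
ES_Task 4 = 0; EF_Task 4 = 8
ES_Task 5 = 8; EF_Task 5 = 8+5 = 13
ES_Task 6 = 10; EF_Task 6 = 10+15 = 25
ES_Task 7 = max(EF_Task 1=3, EF_Task 2=8, EF_Task 5=13, EF_Task 6=25) = 25; EF_Task 7 = 25+11 = 36
Expected project duration μ = 36 days. Critical path: Task 3 → Task 6 → Task 7.

Variances on critical path: σ²_Task 3=1.778, σ²_Task 6=4.000, σ²_Task 7=13.444.
Largest is σ²_Task 7 = 13.444.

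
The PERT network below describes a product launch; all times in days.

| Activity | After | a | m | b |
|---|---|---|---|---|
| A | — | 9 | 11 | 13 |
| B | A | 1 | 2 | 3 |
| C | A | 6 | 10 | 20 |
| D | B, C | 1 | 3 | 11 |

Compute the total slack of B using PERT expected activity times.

9 days

te_A = (9 + 4·11 + 13)/6 = 66/6 = 11
te_B = (1 + 4·2 + 3)/6 = 12/6 = 2
te_C = (6 + 4·10 + 20)/6 = 66/6 = 11
te_D = (1 + 4·3 + 11)/6 = 24/6 = 4

Forward pass:
ES_A = 0; EF_A = 11
ES_B = 11; EF_B = 11+2 = 13
ES_C = 11; EF_C = 11+11 = 22
ES_D = max(EF_B=13, EF_C=22) = 22; EF_D = 22+4 = 26
Expected project duration μ = 26 days. Critical path: A → C → D.

Backward pass:
LF_D = 26; LS_D = 26−4 = 22
LF_C = LS_D = 22; LS_C = 22−11 = 11
LF_B = LS_D = 22; LS_B = 22−2 = 20
LF_A = min(LS_B=20, LS_C=11) = 11; LS_A = 11−11 = 0
Slack_B = LS_B − ES_B = 20 − 11 = 9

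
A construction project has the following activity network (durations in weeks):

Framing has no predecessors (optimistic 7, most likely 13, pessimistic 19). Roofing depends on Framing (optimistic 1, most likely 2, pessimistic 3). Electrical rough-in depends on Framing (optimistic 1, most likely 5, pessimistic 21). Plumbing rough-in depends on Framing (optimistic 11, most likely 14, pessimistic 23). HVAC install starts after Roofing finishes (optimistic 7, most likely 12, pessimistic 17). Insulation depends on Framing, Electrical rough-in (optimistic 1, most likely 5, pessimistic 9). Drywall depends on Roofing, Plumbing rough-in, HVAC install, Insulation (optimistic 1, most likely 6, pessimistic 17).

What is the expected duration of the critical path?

35 weeks

te_Framing = (7 + 4·13 + 19)/6 = 78/6 = 13
te_Roofing = (1 + 4·2 + 3)/6 = 12/6 = 2
te_Electrical rough-in = (1 + 4·5 + 21)/6 = 42/6 = 7
te_Plumbing rough-in = (11 + 4·14 + 23)/6 = 90/6 = 15
te_HVAC install = (7 + 4·12 + 17)/6 = 72/6 = 12
te_Insulation = (1 + 4·5 + 9)/6 = 30/6 = 5
te_Drywall = (1 + 4·6 + 17)/6 = 42/6 = 7

Forward pass:
ES_Framing = 0; EF_Framing = 13
ES_Roofing = 13; EF_Roofing = 13+2 = 15
ES_Electrical rough-in = 13; EF_Electrical rough-in = 13+7 = 20
ES_Plumbing rough-in = 13; EF_Plumbing rough-in = 13+15 = 28
ES_HVAC install = 15; EF_HVAC install = 15+12 = 27
ES_Insulation = max(EF_Framing=13, EF_Electrical rough-in=20) = 20; EF_Insulation = 20+5 = 25
ES_Drywall = max(EF_Roofing=15, EF_Plumbing rough-in=28, EF_HVAC install=27, EF_Insulation=25) = 28; EF_Drywall = 28+7 = 35
Expected project duration μ = 35 weeks. Critical path: Framing → Plumbing rough-in → Drywall.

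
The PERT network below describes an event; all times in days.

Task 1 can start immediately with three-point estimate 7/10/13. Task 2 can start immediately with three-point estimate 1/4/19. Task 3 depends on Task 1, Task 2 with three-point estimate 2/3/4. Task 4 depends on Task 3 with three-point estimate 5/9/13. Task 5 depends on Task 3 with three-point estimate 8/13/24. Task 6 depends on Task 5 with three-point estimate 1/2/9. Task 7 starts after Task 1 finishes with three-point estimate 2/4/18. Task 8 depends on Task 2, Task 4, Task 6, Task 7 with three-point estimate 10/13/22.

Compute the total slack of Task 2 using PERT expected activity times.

te_Task 1 = (7 + 4·10 + 13)/6 = 60/6 = 10
te_Task 2 = (1 + 4·4 + 19)/6 = 36/6 = 6
te_Task 3 = (2 + 4·3 + 4)/6 = 18/6 = 3
te_Task 4 = (5 + 4·9 + 13)/6 = 54/6 = 9
te_Task 5 = (8 + 4·13 + 24)/6 = 84/6 = 14
te_Task 6 = (1 + 4·2 + 9)/6 = 18/6 = 3
te_Task 7 = (2 + 4·4 + 18)/6 = 36/6 = 6
te_Task 8 = (10 + 4·13 + 22)/6 = 84/6 = 14

Forward pass:
ES_Task 1 = 0; EF_Task 1 = 10
ES_Task 2 = 0; EF_Task 2 = 6
ES_Task 3 = max(EF_Task 1=10, EF_Task 2=6) = 10; EF_Task 3 = 10+3 = 13
ES_Task 4 = 13; EF_Task 4 = 13+9 = 22
ES_Task 5 = 13; EF_Task 5 = 13+14 = 27
ES_Task 6 = 27; EF_Task 6 = 27+3 = 30
ES_Task 7 = 10; EF_Task 7 = 10+6 = 16
ES_Task 8 = max(EF_Task 2=6, EF_Task 4=22, EF_Task 6=30, EF_Task 7=16) = 30; EF_Task 8 = 30+14 = 44
Expected project duration μ = 44 days. Critical path: Task 1 → Task 3 → Task 5 → Task 6 → Task 8.

Backward pass:
LF_Task 8 = 44; LS_Task 8 = 44−14 = 30
LF_Task 7 = LS_Task 8 = 30; LS_Task 7 = 30−6 = 24
LF_Task 6 = LS_Task 8 = 30; LS_Task 6 = 30−3 = 27
LF_Task 5 = LS_Task 6 = 27; LS_Task 5 = 27−14 = 13
LF_Task 4 = LS_Task 8 = 30; LS_Task 4 = 30−9 = 21
LF_Task 3 = min(LS_Task 4=21, LS_Task 5=13) = 13; LS_Task 3 = 13−3 = 10
LF_Task 2 = min(LS_Task 3=10, LS_Task 8=30) = 10; LS_Task 2 = 10−6 = 4
LF_Task 1 = min(LS_Task 3=10, LS_Task 7=24) = 10; LS_Task 1 = 10−10 = 0
Slack_Task 2 = LS_Task 2 − ES_Task 2 = 4 − 0 = 4

4 days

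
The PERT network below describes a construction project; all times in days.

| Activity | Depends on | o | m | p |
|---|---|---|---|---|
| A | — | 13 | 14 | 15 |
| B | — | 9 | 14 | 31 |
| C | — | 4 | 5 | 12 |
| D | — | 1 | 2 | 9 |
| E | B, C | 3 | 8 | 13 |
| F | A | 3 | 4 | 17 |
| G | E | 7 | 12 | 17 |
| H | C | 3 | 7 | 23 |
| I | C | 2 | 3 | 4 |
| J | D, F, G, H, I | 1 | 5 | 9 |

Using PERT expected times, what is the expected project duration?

te_A = (13 + 4·14 + 15)/6 = 84/6 = 14
te_B = (9 + 4·14 + 31)/6 = 96/6 = 16
te_C = (4 + 4·5 + 12)/6 = 36/6 = 6
te_D = (1 + 4·2 + 9)/6 = 18/6 = 3
te_E = (3 + 4·8 + 13)/6 = 48/6 = 8
te_F = (3 + 4·4 + 17)/6 = 36/6 = 6
te_G = (7 + 4·12 + 17)/6 = 72/6 = 12
te_H = (3 + 4·7 + 23)/6 = 54/6 = 9
te_I = (2 + 4·3 + 4)/6 = 18/6 = 3
te_J = (1 + 4·5 + 9)/6 = 30/6 = 5

Forward pass:
ES_A = 0; EF_A = 14
ES_B = 0; EF_B = 16
ES_C = 0; EF_C = 6
ES_D = 0; EF_D = 3
ES_E = max(EF_B=16, EF_C=6) = 16; EF_E = 16+8 = 24
ES_F = 14; EF_F = 14+6 = 20
ES_G = 24; EF_G = 24+12 = 36
ES_H = 6; EF_H = 6+9 = 15
ES_I = 6; EF_I = 6+3 = 9
ES_J = max(EF_D=3, EF_F=20, EF_G=36, EF_H=15, EF_I=9) = 36; EF_J = 36+5 = 41
Expected project duration μ = 41 days. Critical path: B → E → G → J.

41 days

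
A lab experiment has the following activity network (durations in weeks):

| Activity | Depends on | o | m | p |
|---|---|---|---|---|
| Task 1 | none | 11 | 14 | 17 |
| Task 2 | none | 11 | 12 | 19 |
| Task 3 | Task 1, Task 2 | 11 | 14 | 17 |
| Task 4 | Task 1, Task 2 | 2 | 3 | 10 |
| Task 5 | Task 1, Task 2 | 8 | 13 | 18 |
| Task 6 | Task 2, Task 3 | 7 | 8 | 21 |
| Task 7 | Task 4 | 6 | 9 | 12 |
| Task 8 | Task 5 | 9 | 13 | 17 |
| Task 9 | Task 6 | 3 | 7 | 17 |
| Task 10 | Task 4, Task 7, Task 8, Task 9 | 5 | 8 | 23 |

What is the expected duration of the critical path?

56 weeks

te_Task 1 = (11 + 4·14 + 17)/6 = 84/6 = 14
te_Task 2 = (11 + 4·12 + 19)/6 = 78/6 = 13
te_Task 3 = (11 + 4·14 + 17)/6 = 84/6 = 14
te_Task 4 = (2 + 4·3 + 10)/6 = 24/6 = 4
te_Task 5 = (8 + 4·13 + 18)/6 = 78/6 = 13
te_Task 6 = (7 + 4·8 + 21)/6 = 60/6 = 10
te_Task 7 = (6 + 4·9 + 12)/6 = 54/6 = 9
te_Task 8 = (9 + 4·13 + 17)/6 = 78/6 = 13
te_Task 9 = (3 + 4·7 + 17)/6 = 48/6 = 8
te_Task 10 = (5 + 4·8 + 23)/6 = 60/6 = 10

Forward pass:
ES_Task 1 = 0; EF_Task 1 = 14
ES_Task 2 = 0; EF_Task 2 = 13
ES_Task 3 = max(EF_Task 1=14, EF_Task 2=13) = 14; EF_Task 3 = 14+14 = 28
ES_Task 4 = max(EF_Task 1=14, EF_Task 2=13) = 14; EF_Task 4 = 14+4 = 18
ES_Task 5 = max(EF_Task 1=14, EF_Task 2=13) = 14; EF_Task 5 = 14+13 = 27
ES_Task 6 = max(EF_Task 2=13, EF_Task 3=28) = 28; EF_Task 6 = 28+10 = 38
ES_Task 7 = 18; EF_Task 7 = 18+9 = 27
ES_Task 8 = 27; EF_Task 8 = 27+13 = 40
ES_Task 9 = 38; EF_Task 9 = 38+8 = 46
ES_Task 10 = max(EF_Task 4=18, EF_Task 7=27, EF_Task 8=40, EF_Task 9=46) = 46; EF_Task 10 = 46+10 = 56
Expected project duration μ = 56 weeks. Critical path: Task 1 → Task 3 → Task 6 → Task 9 → Task 10.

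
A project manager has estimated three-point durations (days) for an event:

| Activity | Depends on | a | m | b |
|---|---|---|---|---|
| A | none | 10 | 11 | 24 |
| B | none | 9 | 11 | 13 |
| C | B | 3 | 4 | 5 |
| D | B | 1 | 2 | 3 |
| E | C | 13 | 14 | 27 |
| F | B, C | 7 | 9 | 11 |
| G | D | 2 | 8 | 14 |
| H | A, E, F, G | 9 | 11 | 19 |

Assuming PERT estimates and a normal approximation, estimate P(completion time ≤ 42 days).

te_A = (10 + 4·11 + 24)/6 = 78/6 = 13; σ²_A = ((24−10)/6)² = 5.444
te_B = (9 + 4·11 + 13)/6 = 66/6 = 11; σ²_B = ((13−9)/6)² = 0.444
te_C = (3 + 4·4 + 5)/6 = 24/6 = 4; σ²_C = ((5−3)/6)² = 0.111
te_D = (1 + 4·2 + 3)/6 = 12/6 = 2; σ²_D = ((3−1)/6)² = 0.111
te_E = (13 + 4·14 + 27)/6 = 96/6 = 16; σ²_E = ((27−13)/6)² = 5.444
te_F = (7 + 4·9 + 11)/6 = 54/6 = 9; σ²_F = ((11−7)/6)² = 0.444
te_G = (2 + 4·8 + 14)/6 = 48/6 = 8; σ²_G = ((14−2)/6)² = 4.000
te_H = (9 + 4·11 + 19)/6 = 72/6 = 12; σ²_H = ((19−9)/6)² = 2.778

Forward pass:
ES_A = 0; EF_A = 13
ES_B = 0; EF_B = 11
ES_C = 11; EF_C = 11+4 = 15
ES_D = 11; EF_D = 11+2 = 13
ES_E = 15; EF_E = 15+16 = 31
ES_F = max(EF_B=11, EF_C=15) = 15; EF_F = 15+9 = 24
ES_G = 13; EF_G = 13+8 = 21
ES_H = max(EF_A=13, EF_E=31, EF_F=24, EF_G=21) = 31; EF_H = 31+12 = 43
Expected project duration μ = 43 days. Critical path: B → C → E → H.

Variance along critical path = 0.444 + 0.111 + 5.444 + 2.778 = 8.778; σ = √8.778 = 2.963 days.
Z = (42 − 43) / 2.963 = -0.338
P(T ≤ 42) = Φ(-0.338) ≈ 0.368

0.368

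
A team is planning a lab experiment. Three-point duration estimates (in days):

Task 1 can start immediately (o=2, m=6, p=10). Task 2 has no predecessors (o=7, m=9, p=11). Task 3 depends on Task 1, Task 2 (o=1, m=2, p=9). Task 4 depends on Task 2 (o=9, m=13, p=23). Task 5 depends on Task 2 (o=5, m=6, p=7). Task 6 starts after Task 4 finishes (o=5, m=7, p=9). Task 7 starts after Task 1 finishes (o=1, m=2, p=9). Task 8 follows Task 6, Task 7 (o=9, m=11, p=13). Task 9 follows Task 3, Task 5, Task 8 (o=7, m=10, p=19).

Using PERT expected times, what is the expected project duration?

52 days

te_Task 1 = (2 + 4·6 + 10)/6 = 36/6 = 6
te_Task 2 = (7 + 4·9 + 11)/6 = 54/6 = 9
te_Task 3 = (1 + 4·2 + 9)/6 = 18/6 = 3
te_Task 4 = (9 + 4·13 + 23)/6 = 84/6 = 14
te_Task 5 = (5 + 4·6 + 7)/6 = 36/6 = 6
te_Task 6 = (5 + 4·7 + 9)/6 = 42/6 = 7
te_Task 7 = (1 + 4·2 + 9)/6 = 18/6 = 3
te_Task 8 = (9 + 4·11 + 13)/6 = 66/6 = 11
te_Task 9 = (7 + 4·10 + 19)/6 = 66/6 = 11

Forward pass:
ES_Task 1 = 0; EF_Task 1 = 6
ES_Task 2 = 0; EF_Task 2 = 9
ES_Task 3 = max(EF_Task 1=6, EF_Task 2=9) = 9; EF_Task 3 = 9+3 = 12
ES_Task 4 = 9; EF_Task 4 = 9+14 = 23
ES_Task 5 = 9; EF_Task 5 = 9+6 = 15
ES_Task 6 = 23; EF_Task 6 = 23+7 = 30
ES_Task 7 = 6; EF_Task 7 = 6+3 = 9
ES_Task 8 = max(EF_Task 6=30, EF_Task 7=9) = 30; EF_Task 8 = 30+11 = 41
ES_Task 9 = max(EF_Task 3=12, EF_Task 5=15, EF_Task 8=41) = 41; EF_Task 9 = 41+11 = 52
Expected project duration μ = 52 days. Critical path: Task 2 → Task 4 → Task 6 → Task 8 → Task 9.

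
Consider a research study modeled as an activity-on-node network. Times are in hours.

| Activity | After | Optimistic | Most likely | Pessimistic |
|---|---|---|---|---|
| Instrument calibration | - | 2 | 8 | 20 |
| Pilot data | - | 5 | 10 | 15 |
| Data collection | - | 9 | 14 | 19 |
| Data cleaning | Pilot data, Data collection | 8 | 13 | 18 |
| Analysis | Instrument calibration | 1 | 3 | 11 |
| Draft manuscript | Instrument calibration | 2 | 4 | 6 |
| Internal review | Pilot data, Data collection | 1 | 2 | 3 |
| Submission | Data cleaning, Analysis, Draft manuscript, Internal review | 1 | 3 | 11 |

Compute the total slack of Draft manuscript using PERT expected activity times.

te_Instrument calibration = (2 + 4·8 + 20)/6 = 54/6 = 9
te_Pilot data = (5 + 4·10 + 15)/6 = 60/6 = 10
te_Data collection = (9 + 4·14 + 19)/6 = 84/6 = 14
te_Data cleaning = (8 + 4·13 + 18)/6 = 78/6 = 13
te_Analysis = (1 + 4·3 + 11)/6 = 24/6 = 4
te_Draft manuscript = (2 + 4·4 + 6)/6 = 24/6 = 4
te_Internal review = (1 + 4·2 + 3)/6 = 12/6 = 2
te_Submission = (1 + 4·3 + 11)/6 = 24/6 = 4

Forward pass:
ES_Instrument calibration = 0; EF_Instrument calibration = 9
ES_Pilot data = 0; EF_Pilot data = 10
ES_Data collection = 0; EF_Data collection = 14
ES_Data cleaning = max(EF_Pilot data=10, EF_Data collection=14) = 14; EF_Data cleaning = 14+13 = 27
ES_Analysis = 9; EF_Analysis = 9+4 = 13
ES_Draft manuscript = 9; EF_Draft manuscript = 9+4 = 13
ES_Internal review = max(EF_Pilot data=10, EF_Data collection=14) = 14; EF_Internal review = 14+2 = 16
ES_Submission = max(EF_Data cleaning=27, EF_Analysis=13, EF_Draft manuscript=13, EF_Internal review=16) = 27; EF_Submission = 27+4 = 31
Expected project duration μ = 31 hours. Critical path: Data collection → Data cleaning → Submission.

Backward pass:
LF_Submission = 31; LS_Submission = 31−4 = 27
LF_Internal review = LS_Submission = 27; LS_Internal review = 27−2 = 25
LF_Draft manuscript = LS_Submission = 27; LS_Draft manuscript = 27−4 = 23
LF_Analysis = LS_Submission = 27; LS_Analysis = 27−4 = 23
LF_Data cleaning = LS_Submission = 27; LS_Data cleaning = 27−13 = 14
LF_Data collection = min(LS_Data cleaning=14, LS_Internal review=25) = 14; LS_Data collection = 14−14 = 0
LF_Pilot data = min(LS_Data cleaning=14, LS_Internal review=25) = 14; LS_Pilot data = 14−10 = 4
LF_Instrument calibration = min(LS_Analysis=23, LS_Draft manuscript=23) = 23; LS_Instrument calibration = 23−9 = 14
Slack_Draft manuscript = LS_Draft manuscript − ES_Draft manuscript = 23 − 9 = 14

14 hours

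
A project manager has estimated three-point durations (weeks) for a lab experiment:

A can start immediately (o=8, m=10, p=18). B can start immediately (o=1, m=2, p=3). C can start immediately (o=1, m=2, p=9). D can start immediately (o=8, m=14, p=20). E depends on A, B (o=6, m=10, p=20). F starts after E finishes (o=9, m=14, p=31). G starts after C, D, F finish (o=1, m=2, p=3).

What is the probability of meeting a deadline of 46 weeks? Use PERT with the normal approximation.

0.901

te_A = (8 + 4·10 + 18)/6 = 66/6 = 11; σ²_A = ((18−8)/6)² = 2.778
te_B = (1 + 4·2 + 3)/6 = 12/6 = 2; σ²_B = ((3−1)/6)² = 0.111
te_C = (1 + 4·2 + 9)/6 = 18/6 = 3; σ²_C = ((9−1)/6)² = 1.778
te_D = (8 + 4·14 + 20)/6 = 84/6 = 14; σ²_D = ((20−8)/6)² = 4.000
te_E = (6 + 4·10 + 20)/6 = 66/6 = 11; σ²_E = ((20−6)/6)² = 5.444
te_F = (9 + 4·14 + 31)/6 = 96/6 = 16; σ²_F = ((31−9)/6)² = 13.444
te_G = (1 + 4·2 + 3)/6 = 12/6 = 2; σ²_G = ((3−1)/6)² = 0.111

Forward pass:
ES_A = 0; EF_A = 11
ES_B = 0; EF_B = 2
ES_C = 0; EF_C = 3
ES_D = 0; EF_D = 14
ES_E = max(EF_A=11, EF_B=2) = 11; EF_E = 11+11 = 22
ES_F = 22; EF_F = 22+16 = 38
ES_G = max(EF_C=3, EF_D=14, EF_F=38) = 38; EF_G = 38+2 = 40
Expected project duration μ = 40 weeks. Critical path: A → E → F → G.

Variance along critical path = 2.778 + 5.444 + 13.444 + 0.111 = 21.778; σ = √21.778 = 4.667 weeks.
Z = (46 − 40) / 4.667 = 1.286
P(T ≤ 46) = Φ(1.286) ≈ 0.901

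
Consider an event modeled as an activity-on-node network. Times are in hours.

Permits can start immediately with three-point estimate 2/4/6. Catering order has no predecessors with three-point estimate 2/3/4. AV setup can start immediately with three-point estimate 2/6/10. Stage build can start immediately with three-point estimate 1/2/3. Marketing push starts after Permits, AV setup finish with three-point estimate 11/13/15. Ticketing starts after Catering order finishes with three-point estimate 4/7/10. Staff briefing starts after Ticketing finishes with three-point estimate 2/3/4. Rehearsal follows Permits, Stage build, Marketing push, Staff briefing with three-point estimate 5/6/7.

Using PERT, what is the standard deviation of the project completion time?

te_Permits = (2 + 4·4 + 6)/6 = 24/6 = 4; σ²_Permits = ((6−2)/6)² = 0.444
te_Catering order = (2 + 4·3 + 4)/6 = 18/6 = 3; σ²_Catering order = ((4−2)/6)² = 0.111
te_AV setup = (2 + 4·6 + 10)/6 = 36/6 = 6; σ²_AV setup = ((10−2)/6)² = 1.778
te_Stage build = (1 + 4·2 + 3)/6 = 12/6 = 2; σ²_Stage build = ((3−1)/6)² = 0.111
te_Marketing push = (11 + 4·13 + 15)/6 = 78/6 = 13; σ²_Marketing push = ((15−11)/6)² = 0.444
te_Ticketing = (4 + 4·7 + 10)/6 = 42/6 = 7; σ²_Ticketing = ((10−4)/6)² = 1.000
te_Staff briefing = (2 + 4·3 + 4)/6 = 18/6 = 3; σ²_Staff briefing = ((4−2)/6)² = 0.111
te_Rehearsal = (5 + 4·6 + 7)/6 = 36/6 = 6; σ²_Rehearsal = ((7−5)/6)² = 0.111

Forward pass:
ES_Permits = 0; EF_Permits = 4
ES_Catering order = 0; EF_Catering order = 3
ES_AV setup = 0; EF_AV setup = 6
ES_Stage build = 0; EF_Stage build = 2
ES_Marketing push = max(EF_Permits=4, EF_AV setup=6) = 6; EF_Marketing push = 6+13 = 19
ES_Ticketing = 3; EF_Ticketing = 3+7 = 10
ES_Staff briefing = 10; EF_Staff briefing = 10+3 = 13
ES_Rehearsal = max(EF_Permits=4, EF_Stage build=2, EF_Marketing push=19, EF_Staff briefing=13) = 19; EF_Rehearsal = 19+6 = 25
Expected project duration μ = 25 hours. Critical path: AV setup → Marketing push → Rehearsal.

Variance along critical path = 1.778 + 0.444 + 0.111 = 2.333
σ = √2.333 = 1.528 hours

1.53 hours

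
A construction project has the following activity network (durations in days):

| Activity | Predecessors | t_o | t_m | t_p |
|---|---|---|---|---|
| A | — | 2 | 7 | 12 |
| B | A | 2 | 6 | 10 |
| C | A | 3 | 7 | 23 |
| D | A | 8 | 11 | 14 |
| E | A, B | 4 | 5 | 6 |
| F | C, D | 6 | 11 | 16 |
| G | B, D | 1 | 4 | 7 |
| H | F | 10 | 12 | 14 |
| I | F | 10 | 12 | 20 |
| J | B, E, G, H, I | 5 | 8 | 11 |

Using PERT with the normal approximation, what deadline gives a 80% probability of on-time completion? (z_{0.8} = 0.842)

te_A = (2 + 4·7 + 12)/6 = 42/6 = 7; σ²_A = ((12−2)/6)² = 2.778
te_B = (2 + 4·6 + 10)/6 = 36/6 = 6; σ²_B = ((10−2)/6)² = 1.778
te_C = (3 + 4·7 + 23)/6 = 54/6 = 9; σ²_C = ((23−3)/6)² = 11.111
te_D = (8 + 4·11 + 14)/6 = 66/6 = 11; σ²_D = ((14−8)/6)² = 1.000
te_E = (4 + 4·5 + 6)/6 = 30/6 = 5; σ²_E = ((6−4)/6)² = 0.111
te_F = (6 + 4·11 + 16)/6 = 66/6 = 11; σ²_F = ((16−6)/6)² = 2.778
te_G = (1 + 4·4 + 7)/6 = 24/6 = 4; σ²_G = ((7−1)/6)² = 1.000
te_H = (10 + 4·12 + 14)/6 = 72/6 = 12; σ²_H = ((14−10)/6)² = 0.444
te_I = (10 + 4·12 + 20)/6 = 78/6 = 13; σ²_I = ((20−10)/6)² = 2.778
te_J = (5 + 4·8 + 11)/6 = 48/6 = 8; σ²_J = ((11−5)/6)² = 1.000

Forward pass:
ES_A = 0; EF_A = 7
ES_B = 7; EF_B = 7+6 = 13
ES_C = 7; EF_C = 7+9 = 16
ES_D = 7; EF_D = 7+11 = 18
ES_E = max(EF_A=7, EF_B=13) = 13; EF_E = 13+5 = 18
ES_F = max(EF_C=16, EF_D=18) = 18; EF_F = 18+11 = 29
ES_G = max(EF_B=13, EF_D=18) = 18; EF_G = 18+4 = 22
ES_H = 29; EF_H = 29+12 = 41
ES_I = 29; EF_I = 29+13 = 42
ES_J = max(EF_B=13, EF_E=18, EF_G=22, EF_H=41, EF_I=42) = 42; EF_J = 42+8 = 50
Expected project duration μ = 50 days. Critical path: A → D → F → I → J.

Variance along critical path = 2.778 + 1.000 + 2.778 + 2.778 + 1.000 = 10.333; σ = 3.215 days.
D = μ + z·σ = 50 + 0.842·3.215 = 52.7 days

52.7 days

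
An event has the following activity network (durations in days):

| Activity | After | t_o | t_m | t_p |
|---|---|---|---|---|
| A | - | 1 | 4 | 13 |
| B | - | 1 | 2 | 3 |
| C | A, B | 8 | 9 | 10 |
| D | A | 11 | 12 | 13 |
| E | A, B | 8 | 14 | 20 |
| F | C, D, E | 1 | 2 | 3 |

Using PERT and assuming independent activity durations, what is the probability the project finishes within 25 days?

te_A = (1 + 4·4 + 13)/6 = 30/6 = 5; σ²_A = ((13−1)/6)² = 4.000
te_B = (1 + 4·2 + 3)/6 = 12/6 = 2; σ²_B = ((3−1)/6)² = 0.111
te_C = (8 + 4·9 + 10)/6 = 54/6 = 9; σ²_C = ((10−8)/6)² = 0.111
te_D = (11 + 4·12 + 13)/6 = 72/6 = 12; σ²_D = ((13−11)/6)² = 0.111
te_E = (8 + 4·14 + 20)/6 = 84/6 = 14; σ²_E = ((20−8)/6)² = 4.000
te_F = (1 + 4·2 + 3)/6 = 12/6 = 2; σ²_F = ((3−1)/6)² = 0.111

Forward pass:
ES_A = 0; EF_A = 5
ES_B = 0; EF_B = 2
ES_C = max(EF_A=5, EF_B=2) = 5; EF_C = 5+9 = 14
ES_D = 5; EF_D = 5+12 = 17
ES_E = max(EF_A=5, EF_B=2) = 5; EF_E = 5+14 = 19
ES_F = max(EF_C=14, EF_D=17, EF_E=19) = 19; EF_F = 19+2 = 21
Expected project duration μ = 21 days. Critical path: A → E → F.

Variance along critical path = 4.000 + 4.000 + 0.111 = 8.111; σ = √8.111 = 2.848 days.
Z = (25 − 21) / 2.848 = 1.404
P(T ≤ 25) = Φ(1.404) ≈ 0.920

0.920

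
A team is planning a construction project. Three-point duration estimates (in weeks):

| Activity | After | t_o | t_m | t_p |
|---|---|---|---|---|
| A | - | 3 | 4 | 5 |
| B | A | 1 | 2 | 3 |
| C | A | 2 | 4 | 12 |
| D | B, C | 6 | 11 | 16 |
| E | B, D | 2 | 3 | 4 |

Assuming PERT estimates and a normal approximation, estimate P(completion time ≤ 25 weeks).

0.797

te_A = (3 + 4·4 + 5)/6 = 24/6 = 4; σ²_A = ((5−3)/6)² = 0.111
te_B = (1 + 4·2 + 3)/6 = 12/6 = 2; σ²_B = ((3−1)/6)² = 0.111
te_C = (2 + 4·4 + 12)/6 = 30/6 = 5; σ²_C = ((12−2)/6)² = 2.778
te_D = (6 + 4·11 + 16)/6 = 66/6 = 11; σ²_D = ((16−6)/6)² = 2.778
te_E = (2 + 4·3 + 4)/6 = 18/6 = 3; σ²_E = ((4−2)/6)² = 0.111

Forward pass:
ES_A = 0; EF_A = 4
ES_B = 4; EF_B = 4+2 = 6
ES_C = 4; EF_C = 4+5 = 9
ES_D = max(EF_B=6, EF_C=9) = 9; EF_D = 9+11 = 20
ES_E = max(EF_B=6, EF_D=20) = 20; EF_E = 20+3 = 23
Expected project duration μ = 23 weeks. Critical path: A → C → D → E.

Variance along critical path = 0.111 + 2.778 + 2.778 + 0.111 = 5.778; σ = √5.778 = 2.404 weeks.
Z = (25 − 23) / 2.404 = 0.832
P(T ≤ 25) = Φ(0.832) ≈ 0.797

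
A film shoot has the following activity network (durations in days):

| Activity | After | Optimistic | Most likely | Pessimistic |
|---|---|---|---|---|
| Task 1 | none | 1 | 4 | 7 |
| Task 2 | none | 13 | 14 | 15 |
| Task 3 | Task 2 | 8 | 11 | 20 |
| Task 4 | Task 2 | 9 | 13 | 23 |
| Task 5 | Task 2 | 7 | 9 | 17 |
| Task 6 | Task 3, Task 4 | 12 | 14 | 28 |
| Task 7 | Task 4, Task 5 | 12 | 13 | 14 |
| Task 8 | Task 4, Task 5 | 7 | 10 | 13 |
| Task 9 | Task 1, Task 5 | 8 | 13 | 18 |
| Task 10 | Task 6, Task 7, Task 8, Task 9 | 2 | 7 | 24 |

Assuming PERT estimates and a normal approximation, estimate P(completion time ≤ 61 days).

0.941

te_Task 1 = (1 + 4·4 + 7)/6 = 24/6 = 4; σ²_Task 1 = ((7−1)/6)² = 1.000
te_Task 2 = (13 + 4·14 + 15)/6 = 84/6 = 14; σ²_Task 2 = ((15−13)/6)² = 0.111
te_Task 3 = (8 + 4·11 + 20)/6 = 72/6 = 12; σ²_Task 3 = ((20−8)/6)² = 4.000
te_Task 4 = (9 + 4·13 + 23)/6 = 84/6 = 14; σ²_Task 4 = ((23−9)/6)² = 5.444
te_Task 5 = (7 + 4·9 + 17)/6 = 60/6 = 10; σ²_Task 5 = ((17−7)/6)² = 2.778
te_Task 6 = (12 + 4·14 + 28)/6 = 96/6 = 16; σ²_Task 6 = ((28−12)/6)² = 7.111
te_Task 7 = (12 + 4·13 + 14)/6 = 78/6 = 13; σ²_Task 7 = ((14−12)/6)² = 0.111
te_Task 8 = (7 + 4·10 + 13)/6 = 60/6 = 10; σ²_Task 8 = ((13−7)/6)² = 1.000
te_Task 9 = (8 + 4·13 + 18)/6 = 78/6 = 13; σ²_Task 9 = ((18−8)/6)² = 2.778
te_Task 10 = (2 + 4·7 + 24)/6 = 54/6 = 9; σ²_Task 10 = ((24−2)/6)² = 13.444

Forward pass:
ES_Task 1 = 0; EF_Task 1 = 4
ES_Task 2 = 0; EF_Task 2 = 14
ES_Task 3 = 14; EF_Task 3 = 14+12 = 26
ES_Task 4 = 14; EF_Task 4 = 14+14 = 28
ES_Task 5 = 14; EF_Task 5 = 14+10 = 24
ES_Task 6 = max(EF_Task 3=26, EF_Task 4=28) = 28; EF_Task 6 = 28+16 = 44
ES_Task 7 = max(EF_Task 4=28, EF_Task 5=24) = 28; EF_Task 7 = 28+13 = 41
ES_Task 8 = max(EF_Task 4=28, EF_Task 5=24) = 28; EF_Task 8 = 28+10 = 38
ES_Task 9 = max(EF_Task 1=4, EF_Task 5=24) = 24; EF_Task 9 = 24+13 = 37
ES_Task 10 = max(EF_Task 6=44, EF_Task 7=41, EF_Task 8=38, EF_Task 9=37) = 44; EF_Task 10 = 44+9 = 53
Expected project duration μ = 53 days. Critical path: Task 2 → Task 4 → Task 6 → Task 10.

Variance along critical path = 0.111 + 5.444 + 7.111 + 13.444 = 26.111; σ = √26.111 = 5.110 days.
Z = (61 − 53) / 5.110 = 1.566
P(T ≤ 61) = Φ(1.566) ≈ 0.941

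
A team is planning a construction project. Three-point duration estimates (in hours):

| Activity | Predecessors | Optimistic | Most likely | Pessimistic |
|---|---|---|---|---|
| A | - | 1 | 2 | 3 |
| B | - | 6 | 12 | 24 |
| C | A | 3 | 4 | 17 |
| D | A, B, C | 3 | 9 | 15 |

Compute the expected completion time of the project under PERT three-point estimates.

22 hours

te_A = (1 + 4·2 + 3)/6 = 12/6 = 2
te_B = (6 + 4·12 + 24)/6 = 78/6 = 13
te_C = (3 + 4·4 + 17)/6 = 36/6 = 6
te_D = (3 + 4·9 + 15)/6 = 54/6 = 9

Forward pass:
ES_A = 0; EF_A = 2
ES_B = 0; EF_B = 13
ES_C = 2; EF_C = 2+6 = 8
ES_D = max(EF_A=2, EF_B=13, EF_C=8) = 13; EF_D = 13+9 = 22
Expected project duration μ = 22 hours. Critical path: B → D.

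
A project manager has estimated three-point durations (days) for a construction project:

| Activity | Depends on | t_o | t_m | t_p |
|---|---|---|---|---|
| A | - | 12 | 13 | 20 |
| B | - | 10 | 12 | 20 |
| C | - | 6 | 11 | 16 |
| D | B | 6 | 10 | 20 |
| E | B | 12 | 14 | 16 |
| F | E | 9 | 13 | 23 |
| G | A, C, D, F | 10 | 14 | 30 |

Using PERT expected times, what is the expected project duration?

57 days

te_A = (12 + 4·13 + 20)/6 = 84/6 = 14
te_B = (10 + 4·12 + 20)/6 = 78/6 = 13
te_C = (6 + 4·11 + 16)/6 = 66/6 = 11
te_D = (6 + 4·10 + 20)/6 = 66/6 = 11
te_E = (12 + 4·14 + 16)/6 = 84/6 = 14
te_F = (9 + 4·13 + 23)/6 = 84/6 = 14
te_G = (10 + 4·14 + 30)/6 = 96/6 = 16

Forward pass:
ES_A = 0; EF_A = 14
ES_B = 0; EF_B = 13
ES_C = 0; EF_C = 11
ES_D = 13; EF_D = 13+11 = 24
ES_E = 13; EF_E = 13+14 = 27
ES_F = 27; EF_F = 27+14 = 41
ES_G = max(EF_A=14, EF_C=11, EF_D=24, EF_F=41) = 41; EF_G = 41+16 = 57
Expected project duration μ = 57 days. Critical path: B → E → F → G.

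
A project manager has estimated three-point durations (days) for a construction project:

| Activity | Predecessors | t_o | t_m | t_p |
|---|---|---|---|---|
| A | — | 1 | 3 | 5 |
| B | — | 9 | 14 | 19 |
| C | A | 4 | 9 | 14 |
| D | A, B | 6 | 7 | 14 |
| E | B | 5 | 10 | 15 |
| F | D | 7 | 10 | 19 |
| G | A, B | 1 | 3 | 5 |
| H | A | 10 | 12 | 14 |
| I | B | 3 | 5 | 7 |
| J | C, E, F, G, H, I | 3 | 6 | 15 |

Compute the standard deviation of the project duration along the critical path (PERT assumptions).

3.54 days

te_A = (1 + 4·3 + 5)/6 = 18/6 = 3; σ²_A = ((5−1)/6)² = 0.444
te_B = (9 + 4·14 + 19)/6 = 84/6 = 14; σ²_B = ((19−9)/6)² = 2.778
te_C = (4 + 4·9 + 14)/6 = 54/6 = 9; σ²_C = ((14−4)/6)² = 2.778
te_D = (6 + 4·7 + 14)/6 = 48/6 = 8; σ²_D = ((14−6)/6)² = 1.778
te_E = (5 + 4·10 + 15)/6 = 60/6 = 10; σ²_E = ((15−5)/6)² = 2.778
te_F = (7 + 4·10 + 19)/6 = 66/6 = 11; σ²_F = ((19−7)/6)² = 4.000
te_G = (1 + 4·3 + 5)/6 = 18/6 = 3; σ²_G = ((5−1)/6)² = 0.444
te_H = (10 + 4·12 + 14)/6 = 72/6 = 12; σ²_H = ((14−10)/6)² = 0.444
te_I = (3 + 4·5 + 7)/6 = 30/6 = 5; σ²_I = ((7−3)/6)² = 0.444
te_J = (3 + 4·6 + 15)/6 = 42/6 = 7; σ²_J = ((15−3)/6)² = 4.000

Forward pass:
ES_A = 0; EF_A = 3
ES_B = 0; EF_B = 14
ES_C = 3; EF_C = 3+9 = 12
ES_D = max(EF_A=3, EF_B=14) = 14; EF_D = 14+8 = 22
ES_E = 14; EF_E = 14+10 = 24
ES_F = 22; EF_F = 22+11 = 33
ES_G = max(EF_A=3, EF_B=14) = 14; EF_G = 14+3 = 17
ES_H = 3; EF_H = 3+12 = 15
ES_I = 14; EF_I = 14+5 = 19
ES_J = max(EF_C=12, EF_E=24, EF_F=33, EF_G=17, EF_H=15, EF_I=19) = 33; EF_J = 33+7 = 40
Expected project duration μ = 40 days. Critical path: B → D → F → J.

Variance along critical path = 2.778 + 1.778 + 4.000 + 4.000 = 12.556
σ = √12.556 = 3.543 days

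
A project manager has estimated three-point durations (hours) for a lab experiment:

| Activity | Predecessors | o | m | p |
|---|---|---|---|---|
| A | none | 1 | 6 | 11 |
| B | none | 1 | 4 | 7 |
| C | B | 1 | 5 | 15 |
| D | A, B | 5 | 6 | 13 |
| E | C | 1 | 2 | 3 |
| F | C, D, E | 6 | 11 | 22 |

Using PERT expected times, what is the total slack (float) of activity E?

1 hours

te_A = (1 + 4·6 + 11)/6 = 36/6 = 6
te_B = (1 + 4·4 + 7)/6 = 24/6 = 4
te_C = (1 + 4·5 + 15)/6 = 36/6 = 6
te_D = (5 + 4·6 + 13)/6 = 42/6 = 7
te_E = (1 + 4·2 + 3)/6 = 12/6 = 2
te_F = (6 + 4·11 + 22)/6 = 72/6 = 12

Forward pass:
ES_A = 0; EF_A = 6
ES_B = 0; EF_B = 4
ES_C = 4; EF_C = 4+6 = 10
ES_D = max(EF_A=6, EF_B=4) = 6; EF_D = 6+7 = 13
ES_E = 10; EF_E = 10+2 = 12
ES_F = max(EF_C=10, EF_D=13, EF_E=12) = 13; EF_F = 13+12 = 25
Expected project duration μ = 25 hours. Critical path: A → D → F.

Backward pass:
LF_F = 25; LS_F = 25−12 = 13
LF_E = LS_F = 13; LS_E = 13−2 = 11
LF_D = LS_F = 13; LS_D = 13−7 = 6
LF_C = min(LS_E=11, LS_F=13) = 11; LS_C = 11−6 = 5
LF_B = min(LS_C=5, LS_D=6) = 5; LS_B = 5−4 = 1
LF_A = LS_D = 6; LS_A = 6−6 = 0
Slack_E = LS_E − ES_E = 11 − 10 = 1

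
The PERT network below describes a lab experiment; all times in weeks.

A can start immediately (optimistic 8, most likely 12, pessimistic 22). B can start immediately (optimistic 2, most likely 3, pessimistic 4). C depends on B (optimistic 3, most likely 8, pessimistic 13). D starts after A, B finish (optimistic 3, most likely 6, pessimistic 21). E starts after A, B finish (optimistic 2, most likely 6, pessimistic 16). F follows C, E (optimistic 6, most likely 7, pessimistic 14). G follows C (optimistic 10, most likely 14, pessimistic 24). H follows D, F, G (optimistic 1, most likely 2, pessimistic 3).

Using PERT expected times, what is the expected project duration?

te_A = (8 + 4·12 + 22)/6 = 78/6 = 13
te_B = (2 + 4·3 + 4)/6 = 18/6 = 3
te_C = (3 + 4·8 + 13)/6 = 48/6 = 8
te_D = (3 + 4·6 + 21)/6 = 48/6 = 8
te_E = (2 + 4·6 + 16)/6 = 42/6 = 7
te_F = (6 + 4·7 + 14)/6 = 48/6 = 8
te_G = (10 + 4·14 + 24)/6 = 90/6 = 15
te_H = (1 + 4·2 + 3)/6 = 12/6 = 2

Forward pass:
ES_A = 0; EF_A = 13
ES_B = 0; EF_B = 3
ES_C = 3; EF_C = 3+8 = 11
ES_D = max(EF_A=13, EF_B=3) = 13; EF_D = 13+8 = 21
ES_E = max(EF_A=13, EF_B=3) = 13; EF_E = 13+7 = 20
ES_F = max(EF_C=11, EF_E=20) = 20; EF_F = 20+8 = 28
ES_G = 11; EF_G = 11+15 = 26
ES_H = max(EF_D=21, EF_F=28, EF_G=26) = 28; EF_H = 28+2 = 30
Expected project duration μ = 30 weeks. Critical path: A → E → F → H.

30 weeks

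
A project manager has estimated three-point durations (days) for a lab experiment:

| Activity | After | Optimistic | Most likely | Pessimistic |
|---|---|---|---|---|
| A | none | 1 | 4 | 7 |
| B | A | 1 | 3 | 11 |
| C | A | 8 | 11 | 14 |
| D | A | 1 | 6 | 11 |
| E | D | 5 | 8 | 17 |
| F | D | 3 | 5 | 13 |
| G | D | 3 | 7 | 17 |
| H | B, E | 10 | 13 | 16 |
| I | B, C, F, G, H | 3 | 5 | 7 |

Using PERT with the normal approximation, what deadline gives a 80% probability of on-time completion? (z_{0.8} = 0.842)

39.6 days

te_A = (1 + 4·4 + 7)/6 = 24/6 = 4; σ²_A = ((7−1)/6)² = 1.000
te_B = (1 + 4·3 + 11)/6 = 24/6 = 4; σ²_B = ((11−1)/6)² = 2.778
te_C = (8 + 4·11 + 14)/6 = 66/6 = 11; σ²_C = ((14−8)/6)² = 1.000
te_D = (1 + 4·6 + 11)/6 = 36/6 = 6; σ²_D = ((11−1)/6)² = 2.778
te_E = (5 + 4·8 + 17)/6 = 54/6 = 9; σ²_E = ((17−5)/6)² = 4.000
te_F = (3 + 4·5 + 13)/6 = 36/6 = 6; σ²_F = ((13−3)/6)² = 2.778
te_G = (3 + 4·7 + 17)/6 = 48/6 = 8; σ²_G = ((17−3)/6)² = 5.444
te_H = (10 + 4·13 + 16)/6 = 78/6 = 13; σ²_H = ((16−10)/6)² = 1.000
te_I = (3 + 4·5 + 7)/6 = 30/6 = 5; σ²_I = ((7−3)/6)² = 0.444

Forward pass:
ES_A = 0; EF_A = 4
ES_B = 4; EF_B = 4+4 = 8
ES_C = 4; EF_C = 4+11 = 15
ES_D = 4; EF_D = 4+6 = 10
ES_E = 10; EF_E = 10+9 = 19
ES_F = 10; EF_F = 10+6 = 16
ES_G = 10; EF_G = 10+8 = 18
ES_H = max(EF_B=8, EF_E=19) = 19; EF_H = 19+13 = 32
ES_I = max(EF_B=8, EF_C=15, EF_F=16, EF_G=18, EF_H=32) = 32; EF_I = 32+5 = 37
Expected project duration μ = 37 days. Critical path: A → D → E → H → I.

Variance along critical path = 1.000 + 2.778 + 4.000 + 1.000 + 0.444 = 9.222; σ = 3.037 days.
D = μ + z·σ = 37 + 0.842·3.037 = 39.6 days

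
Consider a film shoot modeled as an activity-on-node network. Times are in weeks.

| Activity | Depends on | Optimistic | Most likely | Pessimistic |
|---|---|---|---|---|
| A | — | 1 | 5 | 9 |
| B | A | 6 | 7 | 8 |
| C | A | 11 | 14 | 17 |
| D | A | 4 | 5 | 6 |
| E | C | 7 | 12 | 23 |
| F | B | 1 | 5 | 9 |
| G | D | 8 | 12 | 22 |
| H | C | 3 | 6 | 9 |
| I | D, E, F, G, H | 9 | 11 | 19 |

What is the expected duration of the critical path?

44 weeks

te_A = (1 + 4·5 + 9)/6 = 30/6 = 5
te_B = (6 + 4·7 + 8)/6 = 42/6 = 7
te_C = (11 + 4·14 + 17)/6 = 84/6 = 14
te_D = (4 + 4·5 + 6)/6 = 30/6 = 5
te_E = (7 + 4·12 + 23)/6 = 78/6 = 13
te_F = (1 + 4·5 + 9)/6 = 30/6 = 5
te_G = (8 + 4·12 + 22)/6 = 78/6 = 13
te_H = (3 + 4·6 + 9)/6 = 36/6 = 6
te_I = (9 + 4·11 + 19)/6 = 72/6 = 12

Forward pass:
ES_A = 0; EF_A = 5
ES_B = 5; EF_B = 5+7 = 12
ES_C = 5; EF_C = 5+14 = 19
ES_D = 5; EF_D = 5+5 = 10
ES_E = 19; EF_E = 19+13 = 32
ES_F = 12; EF_F = 12+5 = 17
ES_G = 10; EF_G = 10+13 = 23
ES_H = 19; EF_H = 19+6 = 25
ES_I = max(EF_D=10, EF_E=32, EF_F=17, EF_G=23, EF_H=25) = 32; EF_I = 32+12 = 44
Expected project duration μ = 44 weeks. Critical path: A → C → E → I.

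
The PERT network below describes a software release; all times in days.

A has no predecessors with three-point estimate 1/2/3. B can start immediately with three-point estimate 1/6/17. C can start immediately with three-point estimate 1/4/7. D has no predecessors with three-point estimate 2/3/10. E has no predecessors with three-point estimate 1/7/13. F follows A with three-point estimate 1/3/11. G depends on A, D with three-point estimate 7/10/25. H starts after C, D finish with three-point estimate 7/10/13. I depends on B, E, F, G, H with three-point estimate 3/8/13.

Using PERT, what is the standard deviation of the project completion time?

3.68 days

te_A = (1 + 4·2 + 3)/6 = 12/6 = 2; σ²_A = ((3−1)/6)² = 0.111
te_B = (1 + 4·6 + 17)/6 = 42/6 = 7; σ²_B = ((17−1)/6)² = 7.111
te_C = (1 + 4·4 + 7)/6 = 24/6 = 4; σ²_C = ((7−1)/6)² = 1.000
te_D = (2 + 4·3 + 10)/6 = 24/6 = 4; σ²_D = ((10−2)/6)² = 1.778
te_E = (1 + 4·7 + 13)/6 = 42/6 = 7; σ²_E = ((13−1)/6)² = 4.000
te_F = (1 + 4·3 + 11)/6 = 24/6 = 4; σ²_F = ((11−1)/6)² = 2.778
te_G = (7 + 4·10 + 25)/6 = 72/6 = 12; σ²_G = ((25−7)/6)² = 9.000
te_H = (7 + 4·10 + 13)/6 = 60/6 = 10; σ²_H = ((13−7)/6)² = 1.000
te_I = (3 + 4·8 + 13)/6 = 48/6 = 8; σ²_I = ((13−3)/6)² = 2.778

Forward pass:
ES_A = 0; EF_A = 2
ES_B = 0; EF_B = 7
ES_C = 0; EF_C = 4
ES_D = 0; EF_D = 4
ES_E = 0; EF_E = 7
ES_F = 2; EF_F = 2+4 = 6
ES_G = max(EF_A=2, EF_D=4) = 4; EF_G = 4+12 = 16
ES_H = max(EF_C=4, EF_D=4) = 4; EF_H = 4+10 = 14
ES_I = max(EF_B=7, EF_E=7, EF_F=6, EF_G=16, EF_H=14) = 16; EF_I = 16+8 = 24
Expected project duration μ = 24 days. Critical path: D → G → I.

Variance along critical path = 1.778 + 9.000 + 2.778 = 13.556
σ = √13.556 = 3.682 days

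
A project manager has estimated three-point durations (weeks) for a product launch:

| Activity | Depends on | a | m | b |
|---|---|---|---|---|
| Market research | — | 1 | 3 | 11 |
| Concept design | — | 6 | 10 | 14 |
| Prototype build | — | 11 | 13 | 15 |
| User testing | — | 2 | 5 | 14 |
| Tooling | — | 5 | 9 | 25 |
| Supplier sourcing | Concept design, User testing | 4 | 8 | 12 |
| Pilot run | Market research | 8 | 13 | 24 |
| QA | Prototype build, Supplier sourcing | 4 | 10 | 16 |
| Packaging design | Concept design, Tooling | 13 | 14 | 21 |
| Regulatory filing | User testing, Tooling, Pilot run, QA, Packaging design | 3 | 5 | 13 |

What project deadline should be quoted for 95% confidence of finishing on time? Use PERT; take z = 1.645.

te_Market research = (1 + 4·3 + 11)/6 = 24/6 = 4; σ²_Market research = ((11−1)/6)² = 2.778
te_Concept design = (6 + 4·10 + 14)/6 = 60/6 = 10; σ²_Concept design = ((14−6)/6)² = 1.778
te_Prototype build = (11 + 4·13 + 15)/6 = 78/6 = 13; σ²_Prototype build = ((15−11)/6)² = 0.444
te_User testing = (2 + 4·5 + 14)/6 = 36/6 = 6; σ²_User testing = ((14−2)/6)² = 4.000
te_Tooling = (5 + 4·9 + 25)/6 = 66/6 = 11; σ²_Tooling = ((25−5)/6)² = 11.111
te_Supplier sourcing = (4 + 4·8 + 12)/6 = 48/6 = 8; σ²_Supplier sourcing = ((12−4)/6)² = 1.778
te_Pilot run = (8 + 4·13 + 24)/6 = 84/6 = 14; σ²_Pilot run = ((24−8)/6)² = 7.111
te_QA = (4 + 4·10 + 16)/6 = 60/6 = 10; σ²_QA = ((16−4)/6)² = 4.000
te_Packaging design = (13 + 4·14 + 21)/6 = 90/6 = 15; σ²_Packaging design = ((21−13)/6)² = 1.778
te_Regulatory filing = (3 + 4·5 + 13)/6 = 36/6 = 6; σ²_Regulatory filing = ((13−3)/6)² = 2.778

Forward pass:
ES_Market research = 0; EF_Market research = 4
ES_Concept design = 0; EF_Concept design = 10
ES_Prototype build = 0; EF_Prototype build = 13
ES_User testing = 0; EF_User testing = 6
ES_Tooling = 0; EF_Tooling = 11
ES_Supplier sourcing = max(EF_Concept design=10, EF_User testing=6) = 10; EF_Supplier sourcing = 10+8 = 18
ES_Pilot run = 4; EF_Pilot run = 4+14 = 18
ES_QA = max(EF_Prototype build=13, EF_Supplier sourcing=18) = 18; EF_QA = 18+10 = 28
ES_Packaging design = max(EF_Concept design=10, EF_Tooling=11) = 11; EF_Packaging design = 11+15 = 26
ES_Regulatory filing = max(EF_User testing=6, EF_Tooling=11, EF_Pilot run=18, EF_QA=28, EF_Packaging design=26) = 28; EF_Regulatory filing = 28+6 = 34
Expected project duration μ = 34 weeks. Critical path: Concept design → Supplier sourcing → QA → Regulatory filing.

Variance along critical path = 1.778 + 1.778 + 4.000 + 2.778 = 10.333; σ = 3.215 weeks.
D = μ + z·σ = 34 + 1.645·3.215 = 39.3 weeks

39.3 weeks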